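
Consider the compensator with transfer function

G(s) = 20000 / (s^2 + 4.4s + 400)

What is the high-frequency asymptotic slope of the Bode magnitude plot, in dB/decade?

Each pole contributes −20 dB/decade at high frequency; each zero contributes +20 dB/decade.
Net: 0 zero(s) − 2 pole(s) → -40 dB/decade.

-40 dB/decade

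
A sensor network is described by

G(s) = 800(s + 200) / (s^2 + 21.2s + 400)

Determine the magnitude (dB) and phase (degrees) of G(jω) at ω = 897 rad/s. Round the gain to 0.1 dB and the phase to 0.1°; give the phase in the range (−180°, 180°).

At s = jω = j897:
zero (s+200): 200 + j897 → |·| = √(200²+897²) = √844609 ≈ 919.03, ∠ = arctan(897/200) ≈ 77.43°
quadratic: (j897)² + 21.2·j897 + 400 = -804209 + j19016.4 → |·| ≈ 8.0443e+05, ∠ ≈ 178.65°
|G| = 800 · 919.03 / 8.0443e+05 ≈ 0.91397
Gain = 20 log₁₀(0.91397) ≈ -0.78 dB
∠G = 77.43° − 178.65° = -101.22°

-0.8 dB, -101.2°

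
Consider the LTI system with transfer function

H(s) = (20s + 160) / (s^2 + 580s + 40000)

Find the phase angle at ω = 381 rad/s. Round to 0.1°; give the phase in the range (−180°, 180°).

Substitute s = j381:
Numerator: 20(j381) + 160 = 160 + j7620
Denominator: (j381)^2 + 580(j381) + 40000 = -105161 + j220980
|N| = √(160² + 7620²) ≈ 7621.7, ∠N ≈ 88.80°
|D| = √(105161² + 220980²) ≈ 2.4473e+05, ∠D ≈ 115.45°
∠H = 88.80° − 115.45° = -26.65°

-26.7°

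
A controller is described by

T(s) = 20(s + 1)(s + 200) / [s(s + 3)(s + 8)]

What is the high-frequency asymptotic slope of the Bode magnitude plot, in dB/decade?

-20 dB/decade

Each pole contributes −20 dB/decade at high frequency; each zero contributes +20 dB/decade.
Net: 2 zero(s) − 3 pole(s) → -20 dB/decade.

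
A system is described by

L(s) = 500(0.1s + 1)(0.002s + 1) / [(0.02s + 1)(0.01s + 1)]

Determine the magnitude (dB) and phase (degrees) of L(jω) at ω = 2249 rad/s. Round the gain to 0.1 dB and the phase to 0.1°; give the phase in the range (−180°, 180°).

54.2 dB, -9.0°

At ω = 2249 rad/s:
zero (1 + j2249·0.1) = 1 + j224.9 → |·| ≈ 224.9, ∠ ≈ 89.75°
zero (1 + j2249·0.002) = 1 + j4.498 → |·| ≈ 4.6078, ∠ ≈ 77.47°
pole (1 + j2249·0.02) = 1 + j44.98 → |·| ≈ 44.991, ∠ ≈ 88.73°
pole (1 + j2249·0.01) = 1 + j22.49 → |·| ≈ 22.512, ∠ ≈ 87.45°
|L| = 500 · 224.9 · 4.6078 / (44.991 · 22.512) ≈ 511.58
Gain = 20 log₁₀(511.58) ≈ 54.18 dB
∠L = (89.75° + 77.47°) − (88.73° + 87.45°) = -8.96°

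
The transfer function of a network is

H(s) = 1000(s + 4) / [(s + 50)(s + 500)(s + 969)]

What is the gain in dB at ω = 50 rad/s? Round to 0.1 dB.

-56.7 dB

At s = jω = j50:
zero (s+4): 4 + j50 → |·| = √(4²+50²) = √2516 ≈ 50.16, ∠ = arctan(50/4) ≈ 85.43°
pole (s+50): 50 + j50 → |·| = √(50²+50²) = √5000 ≈ 70.711, ∠ = arctan(50/50) ≈ 45.00°
pole (s+500): 500 + j50 → |·| = √(500²+50²) = √252500 ≈ 502.49, ∠ = arctan(50/500) ≈ 5.71°
pole (s+969): 969 + j50 → |·| = √(969²+50²) = √941461 ≈ 970.29, ∠ = arctan(50/969) ≈ 2.95°
|H| = 1000 · 50.16 / 3.4476e+07 ≈ 0.0014549
Gain = 20 log₁₀(0.0014549) ≈ -56.74 dB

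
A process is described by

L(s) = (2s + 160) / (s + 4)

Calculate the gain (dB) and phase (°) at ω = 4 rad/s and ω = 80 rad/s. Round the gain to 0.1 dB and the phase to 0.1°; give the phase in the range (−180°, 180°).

ω = 4: 29.0 dB, -42.1°; ω = 80: 9.0 dB, -42.1°

Substitute s = j4:
Numerator: 2(j4) + 160 = 160 + j8
Denominator: (j4) + 4 = 4 + j4
|N| = √(160² + 8²) ≈ 160.2, ∠N ≈ 2.86°
|D| = √(4² + 4²) ≈ 5.6569, ∠D ≈ 45.00°
|L| = 160.2 / 5.6569 ≈ 28.319
Gain = 20 log₁₀(28.319) ≈ 29.04 dB
∠L = 2.86° − 45.00° = -42.14°

Substitute s = j80:
Numerator: 2(j80) + 160 = 160 + j160
Denominator: (j80) + 4 = 4 + j80
|N| = √(160² + 160²) ≈ 226.27, ∠N ≈ 45.00°
|D| = √(4² + 80²) ≈ 80.1, ∠D ≈ 87.14°
|L| = 226.27 / 80.1 ≈ 2.8248
Gain = 20 log₁₀(2.8248) ≈ 9.02 dB
∠L = 45.00° − 87.14° = -42.14°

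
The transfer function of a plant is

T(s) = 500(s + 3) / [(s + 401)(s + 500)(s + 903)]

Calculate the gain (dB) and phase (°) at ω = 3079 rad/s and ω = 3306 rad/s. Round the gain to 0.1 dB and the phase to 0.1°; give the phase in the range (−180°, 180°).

At s = jω = j3079:
zero (s+3): 3 + j3079 → |·| = √(3²+3079²) = √9480250 ≈ 3079, ∠ = arctan(3079/3) ≈ 89.94°
pole (s+401): 401 + j3079 → |·| = √(401²+3079²) = √9641042 ≈ 3105, ∠ = arctan(3079/401) ≈ 82.58°
pole (s+500): 500 + j3079 → |·| = √(500²+3079²) = √9730241 ≈ 3119.3, ∠ = arctan(3079/500) ≈ 80.78°
pole (s+903): 903 + j3079 → |·| = √(903²+3079²) = √10295650 ≈ 3208.7, ∠ = arctan(3079/903) ≈ 73.65°
|T| = 500 · 3079 / 3.1078e+10 ≈ 4.9537e-05
Gain = 20 log₁₀(4.9537e-05) ≈ -86.10 dB
∠T = 89.94° − 237.01° = -147.07°

At s = jω = j3306:
zero (s+3): 3 + j3306 → |·| = √(3²+3306²) = √10929645 ≈ 3306, ∠ = arctan(3306/3) ≈ 89.95°
pole (s+401): 401 + j3306 → |·| = √(401²+3306²) = √11090437 ≈ 3330.2, ∠ = arctan(3306/401) ≈ 83.08°
pole (s+500): 500 + j3306 → |·| = √(500²+3306²) = √11179636 ≈ 3343.6, ∠ = arctan(3306/500) ≈ 81.40°
pole (s+903): 903 + j3306 → |·| = √(903²+3306²) = √11745045 ≈ 3427.1, ∠ = arctan(3306/903) ≈ 74.72°
|T| = 500 · 3306 / 3.816e+10 ≈ 4.3318e-05
Gain = 20 log₁₀(4.3318e-05) ≈ -87.27 dB
∠T = 89.95° − 239.20° = -149.25°

ω = 3079: -86.1 dB, -147.1°; ω = 3306: -87.3 dB, -149.3°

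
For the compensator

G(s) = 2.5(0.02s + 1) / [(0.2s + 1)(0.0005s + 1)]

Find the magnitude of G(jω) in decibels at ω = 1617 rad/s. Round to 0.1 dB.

At ω = 1617 rad/s:
zero (1 + j1617·0.02) = 1 + j32.34 → |·| ≈ 32.355, ∠ ≈ 88.23°
pole (1 + j1617·0.2) = 1 + j323.4 → |·| ≈ 323.4, ∠ ≈ 89.82°
pole (1 + j1617·0.0005) = 1 + j0.8085 → |·| ≈ 1.286, ∠ ≈ 38.96°
|G| = 2.5 · 32.355 / (323.4 · 1.286) ≈ 0.19449
Gain = 20 log₁₀(0.19449) ≈ -14.22 dB

-14.2 dB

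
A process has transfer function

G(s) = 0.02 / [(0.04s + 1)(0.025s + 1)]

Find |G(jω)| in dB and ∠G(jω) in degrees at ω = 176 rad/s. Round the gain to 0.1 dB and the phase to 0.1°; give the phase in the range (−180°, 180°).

-64.1 dB, -159.1°

At ω = 176 rad/s:
pole (1 + j176·0.04) = 1 + j7.04 → |·| ≈ 7.1107, ∠ ≈ 81.92°
pole (1 + j176·0.025) = 1 + j4.4 → |·| ≈ 4.5122, ∠ ≈ 77.20°
|G| = 0.02 · 1 / (7.1107 · 4.5122) ≈ 0.00062335
Gain = 20 log₁₀(0.00062335) ≈ -64.11 dB
∠G = (0°) − (81.92° + 77.20°) = -159.12°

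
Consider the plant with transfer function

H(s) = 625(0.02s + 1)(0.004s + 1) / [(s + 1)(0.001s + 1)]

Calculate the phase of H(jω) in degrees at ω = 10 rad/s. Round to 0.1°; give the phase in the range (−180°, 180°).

-71.3°

At ω = 10 rad/s:
zero (1 + j10·0.02) = 1 + j0.2 → |·| ≈ 1.0198, ∠ ≈ 11.31°
zero (1 + j10·0.004) = 1 + j0.04 → |·| ≈ 1.0008, ∠ ≈ 2.29°
pole (1 + j10·1) = 1 + j10 → |·| ≈ 10.05, ∠ ≈ 84.29°
pole (1 + j10·0.001) = 1 + j0.01 → |·| ≈ 1, ∠ ≈ 0.57°
∠H = (11.31° + 2.29°) − (84.29° + 0.57°) = -71.26°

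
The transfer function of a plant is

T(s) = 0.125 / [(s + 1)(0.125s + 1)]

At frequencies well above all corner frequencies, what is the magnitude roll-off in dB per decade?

-40 dB/decade

Each pole contributes −20 dB/decade at high frequency; each zero contributes +20 dB/decade.
Net: 0 zero(s) − 2 pole(s) → -40 dB/decade.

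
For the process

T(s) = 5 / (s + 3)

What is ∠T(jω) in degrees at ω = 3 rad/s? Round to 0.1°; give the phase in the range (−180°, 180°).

-45.0°

Substitute s = j3:
Numerator: 5 = 5 + j0
Denominator: (j3) + 3 = 3 + j3
|N| = √(5² + 0²) ≈ 5, ∠N ≈ 0.00°
|D| = √(3² + 3²) ≈ 4.2426, ∠D ≈ 45.00°
∠T = 0.00° − 45.00° = -45.00°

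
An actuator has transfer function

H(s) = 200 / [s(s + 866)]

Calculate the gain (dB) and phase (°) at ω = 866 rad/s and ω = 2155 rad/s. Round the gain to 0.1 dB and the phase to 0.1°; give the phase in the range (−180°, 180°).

At s = jω = j866:
pole (s+866): 866 + j866 → |·| = √(866²+866²) = √1499912 ≈ 1224.7, ∠ = arctan(866/866) ≈ 45.00°
pole at origin: |s| = 866, ∠ = 90.00° (in denominator)
|H| = 200 / 1.0606e+06 ≈ 0.00018857
Gain = 20 log₁₀(0.00018857) ≈ -74.49 dB
∠H = 0.00° − 135.00° = -135.00°

At s = jω = j2155:
pole (s+866): 866 + j2155 → |·| = √(866²+2155²) = √5393981 ≈ 2322.5, ∠ = arctan(2155/866) ≈ 68.11°
pole at origin: |s| = 2155, ∠ = 90.00° (in denominator)
|H| = 200 / 5.005e+06 ≈ 3.996e-05
Gain = 20 log₁₀(3.996e-05) ≈ -87.97 dB
∠H = 0.00° − 158.11° = -158.11°

ω = 866: -74.5 dB, -135.0°; ω = 2155: -88.0 dB, -158.1°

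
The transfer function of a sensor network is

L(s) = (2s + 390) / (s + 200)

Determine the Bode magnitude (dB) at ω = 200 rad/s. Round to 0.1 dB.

5.9 dB

Substitute s = j200:
Numerator: 2(j200) + 390 = 390 + j400
Denominator: (j200) + 200 = 200 + j200
|N| = √(390² + 400²) ≈ 558.66, ∠N ≈ 45.73°
|D| = √(200² + 200²) ≈ 282.84, ∠D ≈ 45.00°
|L| = 558.66 / 282.84 ≈ 1.9752
Gain = 20 log₁₀(1.9752) ≈ 5.91 dB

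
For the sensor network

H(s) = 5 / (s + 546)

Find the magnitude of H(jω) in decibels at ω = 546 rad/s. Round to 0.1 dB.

-43.8 dB

Substitute s = j546:
Numerator: 5 = 5 + j0
Denominator: (j546) + 546 = 546 + j546
|N| = √(5² + 0²) ≈ 5, ∠N ≈ 0.00°
|D| = √(546² + 546²) ≈ 772.16, ∠D ≈ 45.00°
|H| = 5 / 772.16 ≈ 0.0064753
Gain = 20 log₁₀(0.0064753) ≈ -43.77 dB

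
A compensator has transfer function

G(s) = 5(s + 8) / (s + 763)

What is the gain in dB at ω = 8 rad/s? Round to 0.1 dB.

-22.6 dB

At s = jω = j8:
zero (s+8): 8 + j8 → |·| = √(8²+8²) = √128 ≈ 11.314, ∠ = arctan(8/8) ≈ 45.00°
pole (s+763): 763 + j8 → |·| = √(763²+8²) = √582233 ≈ 763.04, ∠ = arctan(8/763) ≈ 0.60°
|G| = 5 · 11.314 / 763.04 ≈ 0.074138
Gain = 20 log₁₀(0.074138) ≈ -22.60 dB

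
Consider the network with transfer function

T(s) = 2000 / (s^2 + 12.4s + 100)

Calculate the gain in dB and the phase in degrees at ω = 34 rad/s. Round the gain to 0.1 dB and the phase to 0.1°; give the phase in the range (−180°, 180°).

4.9 dB, -158.2°

At s = jω = j34:
quadratic: (j34)² + 12.4·j34 + 100 = -1056 + j421.6 → |·| ≈ 1137, ∠ ≈ 158.24°
|T| = 2000 / 1137 ≈ 1.759
Gain = 20 log₁₀(1.759) ≈ 4.91 dB
∠T = 0.00° − 158.24° = -158.24°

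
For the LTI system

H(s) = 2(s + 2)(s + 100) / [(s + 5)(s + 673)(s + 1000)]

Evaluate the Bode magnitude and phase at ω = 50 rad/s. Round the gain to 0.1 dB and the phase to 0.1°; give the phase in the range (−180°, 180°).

-69.6 dB, 22.9°

At s = jω = j50:
zero (s+2): 2 + j50 → |·| = √(2²+50²) = √2504 ≈ 50.04, ∠ = arctan(50/2) ≈ 87.71°
zero (s+100): 100 + j50 → |·| = √(100²+50²) = √12500 ≈ 111.8, ∠ = arctan(50/100) ≈ 26.57°
pole (s+5): 5 + j50 → |·| = √(5²+50²) = √2525 ≈ 50.249, ∠ = arctan(50/5) ≈ 84.29°
pole (s+673): 673 + j50 → |·| = √(673²+50²) = √455429 ≈ 674.85, ∠ = arctan(50/673) ≈ 4.25°
pole (s+1000): 1000 + j50 → |·| = √(1000²+50²) = √1002500 ≈ 1001.2, ∠ = arctan(50/1000) ≈ 2.86°
|H| = 2 · 5594.5 / 3.3951e+07 ≈ 0.00032956
Gain = 20 log₁₀(0.00032956) ≈ -69.64 dB
∠H = 114.28° − 91.40° = 22.88°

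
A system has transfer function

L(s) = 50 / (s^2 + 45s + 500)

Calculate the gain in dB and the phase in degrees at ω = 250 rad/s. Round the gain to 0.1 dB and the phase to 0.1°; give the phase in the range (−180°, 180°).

Substitute s = j250:
Numerator: 50 = 50 + j0
Denominator: (j250)^2 + 45(j250) + 500 = -62000 + j11250
|N| = √(50² + 0²) ≈ 50, ∠N ≈ 0.00°
|D| = √(62000² + 11250²) ≈ 63012, ∠D ≈ 169.72°
|L| = 50 / 63012 ≈ 0.0007935
Gain = 20 log₁₀(0.0007935) ≈ -62.01 dB
∠L = 0.00° − 169.72° = -169.72°

-62.0 dB, -169.7°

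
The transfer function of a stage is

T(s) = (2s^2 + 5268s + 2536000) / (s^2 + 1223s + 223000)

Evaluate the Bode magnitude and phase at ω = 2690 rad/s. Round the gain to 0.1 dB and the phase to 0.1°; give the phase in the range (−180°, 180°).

Substitute s = j2690:
Numerator: 2(j2690)^2 + 5268(j2690) + 2536000 = -11936200 + j14170920
Denominator: (j2690)^2 + 1223(j2690) + 223000 = -7013100 + j3289870
|N| = √(11936200² + 14170920²) ≈ 1.8528e+07, ∠N ≈ 130.11°
|D| = √(7013100² + 3289870²) ≈ 7.7464e+06, ∠D ≈ 154.87°
|T| = 1.8528e+07 / 7.7464e+06 ≈ 2.3918
Gain = 20 log₁₀(2.3918) ≈ 7.57 dB
∠T = 130.11° − 154.87° = -24.76°

7.6 dB, -24.8°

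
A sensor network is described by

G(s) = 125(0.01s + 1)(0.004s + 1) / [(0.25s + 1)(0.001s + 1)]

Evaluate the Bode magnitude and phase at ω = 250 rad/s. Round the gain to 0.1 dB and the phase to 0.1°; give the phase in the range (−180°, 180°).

17.4 dB, 10.1°

At ω = 250 rad/s:
zero (1 + j250·0.01) = 1 + j2.5 → |·| ≈ 2.6926, ∠ ≈ 68.20°
zero (1 + j250·0.004) = 1 + j1 → |·| ≈ 1.4142, ∠ ≈ 45.00°
pole (1 + j250·0.25) = 1 + j62.5 → |·| ≈ 62.508, ∠ ≈ 89.08°
pole (1 + j250·0.001) = 1 + j0.25 → |·| ≈ 1.0308, ∠ ≈ 14.04°
|G| = 125 · 2.6926 · 1.4142 / (62.508 · 1.0308) ≈ 7.3872
Gain = 20 log₁₀(7.3872) ≈ 17.37 dB
∠G = (68.20° + 45.00°) − (89.08° + 14.04°) = 10.08°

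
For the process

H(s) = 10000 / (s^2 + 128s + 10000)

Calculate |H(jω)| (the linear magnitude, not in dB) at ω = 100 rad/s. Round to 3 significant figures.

At s = jω = j100:
quadratic: (j100)² + 128·j100 + 10000 = 0 + j12800 → |·| ≈ 12800, ∠ ≈ 90.00°
|H| = 10000 / 12800 ≈ 0.78125

0.781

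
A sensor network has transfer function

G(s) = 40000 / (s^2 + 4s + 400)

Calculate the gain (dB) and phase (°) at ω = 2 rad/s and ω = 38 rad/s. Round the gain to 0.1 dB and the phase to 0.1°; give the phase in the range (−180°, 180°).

At s = jω = j2:
quadratic: (j2)² + 4·j2 + 400 = 396 + j8 → |·| ≈ 396.08, ∠ ≈ 1.16°
|G| = 40000 / 396.08 ≈ 100.99
Gain = 20 log₁₀(100.99) ≈ 40.09 dB
∠G = 0.00° − 1.16° = -1.16°

At s = jω = j38:
quadratic: (j38)² + 4·j38 + 400 = -1044 + j152 → |·| ≈ 1055, ∠ ≈ 171.72°
|G| = 40000 / 1055 ≈ 37.915
Gain = 20 log₁₀(37.915) ≈ 31.58 dB
∠G = 0.00° − 171.72° = -171.72°

ω = 2: 40.1 dB, -1.2°; ω = 38: 31.6 dB, -171.7°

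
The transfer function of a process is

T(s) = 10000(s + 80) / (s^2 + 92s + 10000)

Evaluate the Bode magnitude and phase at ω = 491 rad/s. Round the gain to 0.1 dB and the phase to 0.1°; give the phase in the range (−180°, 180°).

26.5 dB, -88.2°

At s = jω = j491:
zero (s+80): 80 + j491 → |·| = √(80²+491²) = √247481 ≈ 497.47, ∠ = arctan(491/80) ≈ 80.75°
quadratic: (j491)² + 92·j491 + 10000 = -231081 + j45172 → |·| ≈ 2.3545e+05, ∠ ≈ 168.94°
|T| = 10000 · 497.47 / 2.3545e+05 ≈ 21.128
Gain = 20 log₁₀(21.128) ≈ 26.50 dB
∠T = 80.75° − 168.94° = -88.19°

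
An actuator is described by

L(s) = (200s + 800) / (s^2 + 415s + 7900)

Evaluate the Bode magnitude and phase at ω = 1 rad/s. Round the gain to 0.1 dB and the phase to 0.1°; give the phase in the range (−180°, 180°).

Substitute s = j1:
Numerator: 200(j1) + 800 = 800 + j200
Denominator: (j1)^2 + 415(j1) + 7900 = 7899 + j415
|N| = √(800² + 200²) ≈ 824.62, ∠N ≈ 14.04°
|D| = √(7899² + 415²) ≈ 7909.9, ∠D ≈ 3.01°
|L| = 824.62 / 7909.9 ≈ 0.10425
Gain = 20 log₁₀(0.10425) ≈ -19.64 dB
∠L = 14.04° − 3.01° = 11.03°

-19.6 dB, 11.0°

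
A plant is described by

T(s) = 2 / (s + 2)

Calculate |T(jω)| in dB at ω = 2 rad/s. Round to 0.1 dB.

Substitute s = j2:
Numerator: 2 = 2 + j0
Denominator: (j2) + 2 = 2 + j2
|N| = √(2² + 0²) ≈ 2, ∠N ≈ 0.00°
|D| = √(2² + 2²) ≈ 2.8284, ∠D ≈ 45.00°
|T| = 2 / 2.8284 ≈ 0.70711
Gain = 20 log₁₀(0.70711) ≈ -3.01 dB

-3.0 dB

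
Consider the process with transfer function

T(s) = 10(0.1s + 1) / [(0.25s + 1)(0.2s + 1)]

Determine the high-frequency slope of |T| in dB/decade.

Each pole contributes −20 dB/decade at high frequency; each zero contributes +20 dB/decade.
Net: 1 zero(s) − 2 pole(s) → -20 dB/decade.

-20 dB/decade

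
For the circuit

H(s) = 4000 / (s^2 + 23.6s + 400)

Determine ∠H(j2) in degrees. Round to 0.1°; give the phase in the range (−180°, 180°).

At s = jω = j2:
quadratic: (j2)² + 23.6·j2 + 400 = 396 + j47.2 → |·| ≈ 398.8, ∠ ≈ 6.80°
∠H = 0.00° − 6.80° = -6.80°

-6.8°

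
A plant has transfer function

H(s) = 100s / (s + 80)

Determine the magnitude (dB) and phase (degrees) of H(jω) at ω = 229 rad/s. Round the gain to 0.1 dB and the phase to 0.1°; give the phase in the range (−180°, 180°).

39.5 dB, 19.3°

At s = jω = j229:
zero at origin: s = j229 → |·| = 229, ∠ = 90.00°
pole (s+80): 80 + j229 → |·| = √(80²+229²) = √58841 ≈ 242.57, ∠ = arctan(229/80) ≈ 70.74°
|H| = 100 · 229 / 242.57 ≈ 94.406
Gain = 20 log₁₀(94.406) ≈ 39.50 dB
∠H = 90.00° − 70.74° = 19.26°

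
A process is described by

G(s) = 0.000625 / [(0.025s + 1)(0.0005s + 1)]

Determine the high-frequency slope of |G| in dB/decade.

Each pole contributes −20 dB/decade at high frequency; each zero contributes +20 dB/decade.
Net: 0 zero(s) − 2 pole(s) → -40 dB/decade.

-40 dB/decade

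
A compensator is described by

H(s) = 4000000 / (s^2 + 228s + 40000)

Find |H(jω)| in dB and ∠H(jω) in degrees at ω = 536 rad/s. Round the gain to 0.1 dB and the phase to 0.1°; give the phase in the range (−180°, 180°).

23.2 dB, -153.7°

At s = jω = j536:
quadratic: (j536)² + 228·j536 + 40000 = -247296 + j122208 → |·| ≈ 2.7584e+05, ∠ ≈ 153.70°
|H| = 4000000 / 2.7584e+05 ≈ 14.501
Gain = 20 log₁₀(14.501) ≈ 23.23 dB
∠H = 0.00° − 153.70° = -153.70°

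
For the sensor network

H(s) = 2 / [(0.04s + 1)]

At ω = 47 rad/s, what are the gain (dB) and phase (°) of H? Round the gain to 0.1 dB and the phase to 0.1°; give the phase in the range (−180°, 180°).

-0.5 dB, -62.0°

At ω = 47 rad/s:
pole (1 + j47·0.04) = 1 + j1.88 → |·| ≈ 2.1294, ∠ ≈ 61.99°
|H| = 2 · 1 / (2.1294) ≈ 0.93923
Gain = 20 log₁₀(0.93923) ≈ -0.54 dB
∠H = (0°) − (61.99°) = -61.99°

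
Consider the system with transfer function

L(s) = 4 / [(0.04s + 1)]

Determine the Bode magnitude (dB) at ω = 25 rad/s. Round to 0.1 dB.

At ω = 25 rad/s:
pole (1 + j25·0.04) = 1 + j1 → |·| ≈ 1.4142, ∠ ≈ 45.00°
|L| = 4 · 1 / (1.4142) ≈ 2.8285
Gain = 20 log₁₀(2.8285) ≈ 9.03 dB

9.0 dB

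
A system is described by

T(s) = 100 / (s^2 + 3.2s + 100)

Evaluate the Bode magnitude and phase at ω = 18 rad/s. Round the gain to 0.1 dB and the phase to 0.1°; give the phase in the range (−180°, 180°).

-7.3 dB, -165.6°

At s = jω = j18:
quadratic: (j18)² + 3.2·j18 + 100 = -224 + j57.6 → |·| ≈ 231.29, ∠ ≈ 165.58°
|T| = 100 / 231.29 ≈ 0.43236
Gain = 20 log₁₀(0.43236) ≈ -7.28 dB
∠T = 0.00° − 165.58° = -165.58°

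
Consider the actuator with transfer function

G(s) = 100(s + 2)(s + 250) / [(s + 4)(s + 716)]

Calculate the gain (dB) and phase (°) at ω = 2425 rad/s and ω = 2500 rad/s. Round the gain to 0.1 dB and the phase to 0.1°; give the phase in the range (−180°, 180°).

At s = jω = j2425:
zero (s+2): 2 + j2425 → |·| = √(2²+2425²) = √5880629 ≈ 2425, ∠ = arctan(2425/2) ≈ 89.95°
zero (s+250): 250 + j2425 → |·| = √(250²+2425²) = √5943125 ≈ 2437.9, ∠ = arctan(2425/250) ≈ 84.11°
pole (s+4): 4 + j2425 → |·| = √(4²+2425²) = √5880641 ≈ 2425, ∠ = arctan(2425/4) ≈ 89.91°
pole (s+716): 716 + j2425 → |·| = √(716²+2425²) = √6393281 ≈ 2528.5, ∠ = arctan(2425/716) ≈ 73.55°
|G| = 100 · 5.9119e+06 / 6.1316e+06 ≈ 96.417
Gain = 20 log₁₀(96.417) ≈ 39.68 dB
∠G = 174.06° − 163.46° = 10.60°

At s = jω = j2500:
zero (s+2): 2 + j2500 → |·| = √(2²+2500²) = √6250004 ≈ 2500, ∠ = arctan(2500/2) ≈ 89.95°
zero (s+250): 250 + j2500 → |·| = √(250²+2500²) = √6312500 ≈ 2512.5, ∠ = arctan(2500/250) ≈ 84.29°
pole (s+4): 4 + j2500 → |·| = √(4²+2500²) = √6250016 ≈ 2500, ∠ = arctan(2500/4) ≈ 89.91°
pole (s+716): 716 + j2500 → |·| = √(716²+2500²) = √6762656 ≈ 2600.5, ∠ = arctan(2500/716) ≈ 74.02°
|G| = 100 · 6.2812e+06 / 6.5012e+06 ≈ 96.616
Gain = 20 log₁₀(96.616) ≈ 39.70 dB
∠G = 174.24° − 163.93° = 10.31°

ω = 2425: 39.7 dB, 10.6°; ω = 2500: 39.7 dB, 10.3°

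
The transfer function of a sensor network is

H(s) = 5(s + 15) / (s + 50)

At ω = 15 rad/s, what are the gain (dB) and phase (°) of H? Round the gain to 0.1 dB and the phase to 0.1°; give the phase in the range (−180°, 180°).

At s = jω = j15:
zero (s+15): 15 + j15 → |·| = √(15²+15²) = √450 ≈ 21.213, ∠ = arctan(15/15) ≈ 45.00°
pole (s+50): 50 + j15 → |·| = √(50²+15²) = √2725 ≈ 52.202, ∠ = arctan(15/50) ≈ 16.70°
|H| = 5 · 21.213 / 52.202 ≈ 2.0318
Gain = 20 log₁₀(2.0318) ≈ 6.16 dB
∠H = 45.00° − 16.70° = 28.30°

6.2 dB, 28.3°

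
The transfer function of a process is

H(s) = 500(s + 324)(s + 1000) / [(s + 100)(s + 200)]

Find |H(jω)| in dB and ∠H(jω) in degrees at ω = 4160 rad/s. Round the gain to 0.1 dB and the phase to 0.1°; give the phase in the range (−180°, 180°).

54.2 dB, -13.8°

At s = jω = j4160:
zero (s+324): 324 + j4160 → |·| = √(324²+4160²) = √17410576 ≈ 4172.6, ∠ = arctan(4160/324) ≈ 85.55°
zero (s+1000): 1000 + j4160 → |·| = √(1000²+4160²) = √18305600 ≈ 4278.5, ∠ = arctan(4160/1000) ≈ 76.48°
pole (s+100): 100 + j4160 → |·| = √(100²+4160²) = √17315600 ≈ 4161.2, ∠ = arctan(4160/100) ≈ 88.62°
pole (s+200): 200 + j4160 → |·| = √(200²+4160²) = √17345600 ≈ 4164.8, ∠ = arctan(4160/200) ≈ 87.25°
|H| = 500 · 1.7852e+07 / 1.7331e+07 ≈ 515.03
Gain = 20 log₁₀(515.03) ≈ 54.24 dB
∠H = 162.03° − 175.87° = -13.84°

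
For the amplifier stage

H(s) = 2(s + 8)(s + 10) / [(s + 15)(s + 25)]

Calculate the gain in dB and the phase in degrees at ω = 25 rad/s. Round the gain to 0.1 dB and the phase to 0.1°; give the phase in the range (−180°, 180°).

2.7 dB, 36.4°

At s = jω = j25:
zero (s+8): 8 + j25 → |·| = √(8²+25²) = √689 ≈ 26.249, ∠ = arctan(25/8) ≈ 72.26°
zero (s+10): 10 + j25 → |·| = √(10²+25²) = √725 ≈ 26.926, ∠ = arctan(25/10) ≈ 68.20°
pole (s+15): 15 + j25 → |·| = √(15²+25²) = √850 ≈ 29.155, ∠ = arctan(25/15) ≈ 59.04°
pole (s+25): 25 + j25 → |·| = √(25²+25²) = √1250 ≈ 35.355, ∠ = arctan(25/25) ≈ 45.00°
|H| = 2 · 706.78 / 1030.8 ≈ 1.3713
Gain = 20 log₁₀(1.3713) ≈ 2.74 dB
∠H = 140.46° − 104.04° = 36.42°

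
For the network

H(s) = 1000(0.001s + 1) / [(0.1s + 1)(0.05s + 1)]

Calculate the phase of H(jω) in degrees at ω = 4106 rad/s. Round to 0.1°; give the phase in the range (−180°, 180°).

At ω = 4106 rad/s:
zero (1 + j4106·0.001) = 1 + j4.106 → |·| ≈ 4.226, ∠ ≈ 76.31°
pole (1 + j4106·0.1) = 1 + j410.6 → |·| ≈ 410.6, ∠ ≈ 89.86°
pole (1 + j4106·0.05) = 1 + j205.3 → |·| ≈ 205.3, ∠ ≈ 89.72°
∠H = (76.31°) − (89.86° + 89.72°) = -103.27°

-103.3°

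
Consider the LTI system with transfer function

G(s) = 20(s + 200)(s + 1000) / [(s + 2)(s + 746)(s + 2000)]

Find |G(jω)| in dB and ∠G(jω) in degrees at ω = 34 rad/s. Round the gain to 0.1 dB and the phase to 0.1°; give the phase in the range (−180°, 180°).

At s = jω = j34:
zero (s+200): 200 + j34 → |·| = √(200²+34²) = √41156 ≈ 202.87, ∠ = arctan(34/200) ≈ 9.65°
zero (s+1000): 1000 + j34 → |·| = √(1000²+34²) = √1001156 ≈ 1000.6, ∠ = arctan(34/1000) ≈ 1.95°
pole (s+2): 2 + j34 → |·| = √(2²+34²) = √1160 ≈ 34.059, ∠ = arctan(34/2) ≈ 86.63°
pole (s+746): 746 + j34 → |·| = √(746²+34²) = √557672 ≈ 746.77, ∠ = arctan(34/746) ≈ 2.61°
pole (s+2000): 2000 + j34 → |·| = √(2000²+34²) = √4001156 ≈ 2000.3, ∠ = arctan(34/2000) ≈ 0.97°
|G| = 20 · 2.0299e+05 / 5.0876e+07 ≈ 0.079798
Gain = 20 log₁₀(0.079798) ≈ -21.96 dB
∠G = 11.60° − 90.21° = -78.61°

-22.0 dB, -78.6°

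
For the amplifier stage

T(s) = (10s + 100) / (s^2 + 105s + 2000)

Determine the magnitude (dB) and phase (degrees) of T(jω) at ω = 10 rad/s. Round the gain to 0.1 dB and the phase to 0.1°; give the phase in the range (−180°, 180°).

-23.7 dB, 16.1°

Substitute s = j10:
Numerator: 10(j10) + 100 = 100 + j100
Denominator: (j10)^2 + 105(j10) + 2000 = 1900 + j1050
|N| = √(100² + 100²) ≈ 141.42, ∠N ≈ 45.00°
|D| = √(1900² + 1050²) ≈ 2170.8, ∠D ≈ 28.93°
|T| = 141.42 / 2170.8 ≈ 0.065146
Gain = 20 log₁₀(0.065146) ≈ -23.72 dB
∠T = 45.00° − 28.93° = 16.07°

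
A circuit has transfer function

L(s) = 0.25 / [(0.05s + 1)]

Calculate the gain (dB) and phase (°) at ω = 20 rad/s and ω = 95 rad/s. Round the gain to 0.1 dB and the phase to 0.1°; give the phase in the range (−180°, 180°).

At ω = 20 rad/s:
pole (1 + j20·0.05) = 1 + j1 → |·| ≈ 1.4142, ∠ ≈ 45.00°
|L| = 0.25 · 1 / (1.4142) ≈ 0.17678
Gain = 20 log₁₀(0.17678) ≈ -15.05 dB
∠L = (0°) − (45.00°) = -45.00°

At ω = 95 rad/s:
pole (1 + j95·0.05) = 1 + j4.75 → |·| ≈ 4.8541, ∠ ≈ 78.11°
|L| = 0.25 · 1 / (4.8541) ≈ 0.051503
Gain = 20 log₁₀(0.051503) ≈ -25.76 dB
∠L = (0°) − (78.11°) = -78.11°

ω = 20: -15.1 dB, -45.0°; ω = 95: -25.8 dB, -78.1°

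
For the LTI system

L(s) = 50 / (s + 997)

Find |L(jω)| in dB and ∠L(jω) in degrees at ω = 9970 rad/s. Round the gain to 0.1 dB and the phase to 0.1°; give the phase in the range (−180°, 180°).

At s = jω = j9970:
pole (s+997): 997 + j9970 → |·| = √(997²+9970²) = √100394909 ≈ 10020, ∠ = arctan(9970/997) ≈ 84.29°
|L| = 50 / 10020 ≈ 0.00499
Gain = 20 log₁₀(0.00499) ≈ -46.04 dB
∠L = 0.00° − 84.29° = -84.29°

-46.0 dB, -84.3°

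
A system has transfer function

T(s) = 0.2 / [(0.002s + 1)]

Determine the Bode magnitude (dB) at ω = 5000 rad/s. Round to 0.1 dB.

At ω = 5000 rad/s:
pole (1 + j5000·0.002) = 1 + j10 → |·| ≈ 10.05, ∠ ≈ 84.29°
|T| = 0.2 · 1 / (10.05) ≈ 0.0199
Gain = 20 log₁₀(0.0199) ≈ -34.02 dB

-34.0 dB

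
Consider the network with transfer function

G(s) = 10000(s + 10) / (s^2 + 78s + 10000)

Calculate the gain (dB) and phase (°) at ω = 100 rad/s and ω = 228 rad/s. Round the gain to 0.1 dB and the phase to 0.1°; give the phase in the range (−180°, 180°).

ω = 100: 42.2 dB, -5.7°; ω = 228: 34.0 dB, -69.6°

At s = jω = j100:
zero (s+10): 10 + j100 → |·| = √(10²+100²) = √10100 ≈ 100.5, ∠ = arctan(100/10) ≈ 84.29°
quadratic: (j100)² + 78·j100 + 10000 = 0 + j7800 → |·| ≈ 7800, ∠ ≈ 90.00°
|G| = 10000 · 100.5 / 7800 ≈ 128.85
Gain = 20 log₁₀(128.85) ≈ 42.20 dB
∠G = 84.29° − 90.00° = -5.71°

At s = jω = j228:
zero (s+10): 10 + j228 → |·| = √(10²+228²) = √52084 ≈ 228.22, ∠ = arctan(228/10) ≈ 87.49°
quadratic: (j228)² + 78·j228 + 10000 = -41984 + j17784 → |·| ≈ 45595, ∠ ≈ 157.04°
|G| = 10000 · 228.22 / 45595 ≈ 50.054
Gain = 20 log₁₀(50.054) ≈ 33.99 dB
∠G = 87.49° − 157.04° = -69.55°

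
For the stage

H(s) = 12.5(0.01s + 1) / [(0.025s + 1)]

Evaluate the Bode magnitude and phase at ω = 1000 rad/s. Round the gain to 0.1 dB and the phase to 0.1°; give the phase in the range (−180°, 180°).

At ω = 1000 rad/s:
zero (1 + j1000·0.01) = 1 + j10 → |·| ≈ 10.05, ∠ ≈ 84.29°
pole (1 + j1000·0.025) = 1 + j25 → |·| ≈ 25.02, ∠ ≈ 87.71°
|H| = 12.5 · 10.05 / (25.02) ≈ 5.021
Gain = 20 log₁₀(5.021) ≈ 14.02 dB
∠H = (84.29°) − (87.71°) = -3.42°

14.0 dB, -3.4°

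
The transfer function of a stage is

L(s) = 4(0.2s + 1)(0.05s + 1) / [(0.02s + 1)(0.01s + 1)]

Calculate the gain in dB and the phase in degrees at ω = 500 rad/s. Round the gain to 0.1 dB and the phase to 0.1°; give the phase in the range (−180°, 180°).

At ω = 500 rad/s:
zero (1 + j500·0.2) = 1 + j100 → |·| ≈ 100, ∠ ≈ 89.43°
zero (1 + j500·0.05) = 1 + j25 → |·| ≈ 25.02, ∠ ≈ 87.71°
pole (1 + j500·0.02) = 1 + j10 → |·| ≈ 10.05, ∠ ≈ 84.29°
pole (1 + j500·0.01) = 1 + j5 → |·| ≈ 5.099, ∠ ≈ 78.69°
|L| = 4 · 100 · 25.02 / (10.05 · 5.099) ≈ 195.3
Gain = 20 log₁₀(195.3) ≈ 45.81 dB
∠L = (89.43° + 87.71°) − (84.29° + 78.69°) = 14.16°

45.8 dB, 14.2°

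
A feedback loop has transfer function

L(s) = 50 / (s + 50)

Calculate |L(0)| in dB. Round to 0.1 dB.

0.0 dB

L(0) = 50 / (50) = 1
20 log₁₀(1) ≈ 0.00 dB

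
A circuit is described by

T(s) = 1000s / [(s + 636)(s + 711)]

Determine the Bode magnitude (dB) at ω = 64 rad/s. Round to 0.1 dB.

At s = jω = j64:
zero at origin: s = j64 → |·| = 64, ∠ = 90.00°
pole (s+636): 636 + j64 → |·| = √(636²+64²) = √408592 ≈ 639.21, ∠ = arctan(64/636) ≈ 5.75°
pole (s+711): 711 + j64 → |·| = √(711²+64²) = √509617 ≈ 713.87, ∠ = arctan(64/711) ≈ 5.14°
|T| = 1000 · 64 / 4.5631e+05 ≈ 0.14026
Gain = 20 log₁₀(0.14026) ≈ -17.06 dB

-17.1 dB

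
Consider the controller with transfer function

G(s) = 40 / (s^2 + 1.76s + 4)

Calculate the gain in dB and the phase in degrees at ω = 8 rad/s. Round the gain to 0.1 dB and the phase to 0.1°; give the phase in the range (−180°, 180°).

At s = jω = j8:
quadratic: (j8)² + 1.76·j8 + 4 = -60 + j14.08 → |·| ≈ 61.63, ∠ ≈ 166.79°
|G| = 40 / 61.63 ≈ 0.64903
Gain = 20 log₁₀(0.64903) ≈ -3.75 dB
∠G = 0.00° − 166.79° = -166.79°

-3.8 dB, -166.8°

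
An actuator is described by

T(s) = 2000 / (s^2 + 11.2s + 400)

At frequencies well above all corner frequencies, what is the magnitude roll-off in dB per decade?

-40 dB/decade

Each pole contributes −20 dB/decade at high frequency; each zero contributes +20 dB/decade.
Net: 0 zero(s) − 2 pole(s) → -40 dB/decade.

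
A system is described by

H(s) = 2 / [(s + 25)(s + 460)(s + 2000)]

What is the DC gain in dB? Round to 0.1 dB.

H(0) = 2 / (25·460·2000) ≈ 8.6957e-08
20 log₁₀(8.6957e-08) ≈ -141.21 dB

-141.2 dB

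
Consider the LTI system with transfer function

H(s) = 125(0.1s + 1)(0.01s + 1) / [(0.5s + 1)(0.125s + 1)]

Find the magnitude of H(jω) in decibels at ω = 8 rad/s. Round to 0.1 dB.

At ω = 8 rad/s:
zero (1 + j8·0.1) = 1 + j0.8 → |·| ≈ 1.2806, ∠ ≈ 38.66°
zero (1 + j8·0.01) = 1 + j0.08 → |·| ≈ 1.0032, ∠ ≈ 4.57°
pole (1 + j8·0.5) = 1 + j4 → |·| ≈ 4.1231, ∠ ≈ 75.96°
pole (1 + j8·0.125) = 1 + j1 → |·| ≈ 1.4142, ∠ ≈ 45.00°
|H| = 125 · 1.2806 · 1.0032 / (4.1231 · 1.4142) ≈ 27.541
Gain = 20 log₁₀(27.541) ≈ 28.80 dB

28.8 dB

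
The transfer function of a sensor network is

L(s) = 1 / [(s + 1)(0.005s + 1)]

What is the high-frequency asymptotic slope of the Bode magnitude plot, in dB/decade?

Each pole contributes −20 dB/decade at high frequency; each zero contributes +20 dB/decade.
Net: 0 zero(s) − 2 pole(s) → -40 dB/decade.

-40 dB/decade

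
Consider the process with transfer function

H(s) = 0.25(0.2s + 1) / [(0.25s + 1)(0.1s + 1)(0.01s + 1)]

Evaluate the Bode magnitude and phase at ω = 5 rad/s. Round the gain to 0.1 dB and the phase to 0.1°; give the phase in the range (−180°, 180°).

At ω = 5 rad/s:
zero (1 + j5·0.2) = 1 + j1 → |·| ≈ 1.4142, ∠ ≈ 45.00°
pole (1 + j5·0.25) = 1 + j1.25 → |·| ≈ 1.6008, ∠ ≈ 51.34°
pole (1 + j5·0.1) = 1 + j0.5 → |·| ≈ 1.118, ∠ ≈ 26.57°
pole (1 + j5·0.01) = 1 + j0.05 → |·| ≈ 1.0012, ∠ ≈ 2.86°
|H| = 0.25 · 1.4142 / (1.6008 · 1.118 · 1.0012) ≈ 0.19731
Gain = 20 log₁₀(0.19731) ≈ -14.10 dB
∠H = (45.00°) − (51.34° + 26.57° + 2.86°) = -35.77°

-14.1 dB, -35.8°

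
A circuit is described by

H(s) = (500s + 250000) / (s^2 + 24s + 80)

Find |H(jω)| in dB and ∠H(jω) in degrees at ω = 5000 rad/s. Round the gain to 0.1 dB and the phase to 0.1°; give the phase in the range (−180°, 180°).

-20.0 dB, -95.4°

Substitute s = j5000:
Numerator: 500(j5000) + 250000 = 250000 + j2500000
Denominator: (j5000)^2 + 24(j5000) + 80 = -24999920 + j120000
|N| = √(250000² + 2500000²) ≈ 2.5125e+06, ∠N ≈ 84.29°
|D| = √(24999920² + 120000²) ≈ 2.5e+07, ∠D ≈ 179.72°
|H| = 2.5125e+06 / 2.5e+07 ≈ 0.1005
Gain = 20 log₁₀(0.1005) ≈ -19.96 dB
∠H = 84.29° − 179.72° = -95.43°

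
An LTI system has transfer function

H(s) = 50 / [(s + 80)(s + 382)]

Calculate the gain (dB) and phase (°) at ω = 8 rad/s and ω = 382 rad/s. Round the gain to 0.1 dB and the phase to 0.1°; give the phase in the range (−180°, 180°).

ω = 8: -55.8 dB, -6.9°; ω = 382: -72.5 dB, -123.2°

At s = jω = j8:
pole (s+80): 80 + j8 → |·| = √(80²+8²) = √6464 ≈ 80.399, ∠ = arctan(8/80) ≈ 5.71°
pole (s+382): 382 + j8 → |·| = √(382²+8²) = √145988 ≈ 382.08, ∠ = arctan(8/382) ≈ 1.20°
|H| = 50 / 30719 ≈ 0.0016277
Gain = 20 log₁₀(0.0016277) ≈ -55.77 dB
∠H = 0.00° − 6.91° = -6.91°

At s = jω = j382:
pole (s+80): 80 + j382 → |·| = √(80²+382²) = √152324 ≈ 390.29, ∠ = arctan(382/80) ≈ 78.17°
pole (s+382): 382 + j382 → |·| = √(382²+382²) = √291848 ≈ 540.23, ∠ = arctan(382/382) ≈ 45.00°
|H| = 50 / 2.1085e+05 ≈ 0.00023714
Gain = 20 log₁₀(0.00023714) ≈ -72.50 dB
∠H = 0.00° − 123.17° = -123.17°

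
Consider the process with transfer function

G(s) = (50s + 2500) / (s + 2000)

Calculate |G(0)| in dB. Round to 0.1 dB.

1.9 dB

G(0) = 2500 / 2000 = 1.25
20 log₁₀(1.25) ≈ 1.94 dB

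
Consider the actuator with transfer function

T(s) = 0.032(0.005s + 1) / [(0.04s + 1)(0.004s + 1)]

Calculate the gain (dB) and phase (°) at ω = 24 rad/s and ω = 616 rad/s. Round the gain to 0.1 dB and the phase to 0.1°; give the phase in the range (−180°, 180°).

ω = 24: -32.7 dB, -42.5°; ω = 616: -56.0 dB, -83.6°

At ω = 24 rad/s:
zero (1 + j24·0.005) = 1 + j0.12 → |·| ≈ 1.0072, ∠ ≈ 6.84°
pole (1 + j24·0.04) = 1 + j0.96 → |·| ≈ 1.3862, ∠ ≈ 43.83°
pole (1 + j24·0.004) = 1 + j0.096 → |·| ≈ 1.0046, ∠ ≈ 5.48°
|T| = 0.032 · 1.0072 / (1.3862 · 1.0046) ≈ 0.023144
Gain = 20 log₁₀(0.023144) ≈ -32.71 dB
∠T = (6.84°) − (43.83° + 5.48°) = -42.47°

At ω = 616 rad/s:
zero (1 + j616·0.005) = 1 + j3.08 → |·| ≈ 3.2383, ∠ ≈ 72.01°
pole (1 + j616·0.04) = 1 + j24.64 → |·| ≈ 24.66, ∠ ≈ 87.68°
pole (1 + j616·0.004) = 1 + j2.464 → |·| ≈ 2.6592, ∠ ≈ 67.91°
|T| = 0.032 · 3.2383 / (24.66 · 2.6592) ≈ 0.0015802
Gain = 20 log₁₀(0.0015802) ≈ -56.03 dB
∠T = (72.01°) − (87.68° + 67.91°) = -83.58°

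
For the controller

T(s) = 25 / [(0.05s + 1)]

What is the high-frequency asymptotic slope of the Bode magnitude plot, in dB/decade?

-20 dB/decade

Each pole contributes −20 dB/decade at high frequency; each zero contributes +20 dB/decade.
Net: 0 zero(s) − 1 pole(s) → -20 dB/decade.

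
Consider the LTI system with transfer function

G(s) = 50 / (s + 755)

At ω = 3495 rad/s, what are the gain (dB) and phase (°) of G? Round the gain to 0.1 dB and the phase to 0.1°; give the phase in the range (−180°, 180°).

Substitute s = j3495:
Numerator: 50 = 50 + j0
Denominator: (j3495) + 755 = 755 + j3495
|N| = √(50² + 0²) ≈ 50, ∠N ≈ 0.00°
|D| = √(755² + 3495²) ≈ 3575.6, ∠D ≈ 77.81°
|G| = 50 / 3575.6 ≈ 0.013984
Gain = 20 log₁₀(0.013984) ≈ -37.09 dB
∠G = 0.00° − 77.81° = -77.81°

-37.1 dB, -77.8°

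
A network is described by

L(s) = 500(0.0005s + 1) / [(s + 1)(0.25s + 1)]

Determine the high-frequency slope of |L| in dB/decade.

Each pole contributes −20 dB/decade at high frequency; each zero contributes +20 dB/decade.
Net: 1 zero(s) − 2 pole(s) → -20 dB/decade.

-20 dB/decade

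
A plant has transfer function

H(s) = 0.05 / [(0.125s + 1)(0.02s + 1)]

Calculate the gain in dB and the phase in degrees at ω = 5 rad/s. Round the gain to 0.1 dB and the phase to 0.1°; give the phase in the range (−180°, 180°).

-27.5 dB, -37.7°

At ω = 5 rad/s:
pole (1 + j5·0.125) = 1 + j0.625 → |·| ≈ 1.1792, ∠ ≈ 32.01°
pole (1 + j5·0.02) = 1 + j0.1 → |·| ≈ 1.005, ∠ ≈ 5.71°
|H| = 0.05 · 1 / (1.1792 · 1.005) ≈ 0.042191
Gain = 20 log₁₀(0.042191) ≈ -27.50 dB
∠H = (0°) − (32.01° + 5.71°) = -37.72°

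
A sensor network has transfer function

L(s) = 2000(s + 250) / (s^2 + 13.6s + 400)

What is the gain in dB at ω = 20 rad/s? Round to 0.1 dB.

65.3 dB

At s = jω = j20:
zero (s+250): 250 + j20 → |·| = √(250²+20²) = √62900 ≈ 250.8, ∠ = arctan(20/250) ≈ 4.57°
quadratic: (j20)² + 13.6·j20 + 400 = 0 + j272 → |·| ≈ 272, ∠ ≈ 90.00°
|L| = 2000 · 250.8 / 272 ≈ 1844.1
Gain = 20 log₁₀(1844.1) ≈ 65.32 dB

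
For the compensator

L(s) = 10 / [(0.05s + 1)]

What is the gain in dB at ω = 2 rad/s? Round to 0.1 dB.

20.0 dB

At ω = 2 rad/s:
pole (1 + j2·0.05) = 1 + j0.1 → |·| ≈ 1.005, ∠ ≈ 5.71°
|L| = 10 · 1 / (1.005) ≈ 9.9502
Gain = 20 log₁₀(9.9502) ≈ 19.96 dB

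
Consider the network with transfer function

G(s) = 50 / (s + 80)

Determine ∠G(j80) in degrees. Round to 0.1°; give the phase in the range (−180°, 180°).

Substitute s = j80:
Numerator: 50 = 50 + j0
Denominator: (j80) + 80 = 80 + j80
|N| = √(50² + 0²) ≈ 50, ∠N ≈ 0.00°
|D| = √(80² + 80²) ≈ 113.14, ∠D ≈ 45.00°
∠G = 0.00° − 45.00° = -45.00°

-45.0°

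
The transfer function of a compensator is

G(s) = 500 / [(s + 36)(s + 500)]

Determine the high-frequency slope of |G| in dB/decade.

-40 dB/decade

Each pole contributes −20 dB/decade at high frequency; each zero contributes +20 dB/decade.
Net: 0 zero(s) − 2 pole(s) → -40 dB/decade.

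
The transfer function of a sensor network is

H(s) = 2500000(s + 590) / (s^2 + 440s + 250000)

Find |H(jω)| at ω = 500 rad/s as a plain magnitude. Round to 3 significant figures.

At s = jω = j500:
zero (s+590): 590 + j500 → |·| = √(590²+500²) = √598100 ≈ 773.37, ∠ = arctan(500/590) ≈ 40.28°
quadratic: (j500)² + 440·j500 + 250000 = 0 + j220000 → |·| ≈ 2.2e+05, ∠ ≈ 90.00°
|H| = 2500000 · 773.37 / 2.2e+05 ≈ 8788.3

8.79e+03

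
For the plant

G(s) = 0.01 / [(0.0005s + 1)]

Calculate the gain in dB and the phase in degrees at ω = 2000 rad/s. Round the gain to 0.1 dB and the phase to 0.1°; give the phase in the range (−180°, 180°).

-43.0 dB, -45.0°

At ω = 2000 rad/s:
pole (1 + j2000·0.0005) = 1 + j1 → |·| ≈ 1.4142, ∠ ≈ 45.00°
|G| = 0.01 · 1 / (1.4142) ≈ 0.0070711
Gain = 20 log₁₀(0.0070711) ≈ -43.01 dB
∠G = (0°) − (45.00°) = -45.00°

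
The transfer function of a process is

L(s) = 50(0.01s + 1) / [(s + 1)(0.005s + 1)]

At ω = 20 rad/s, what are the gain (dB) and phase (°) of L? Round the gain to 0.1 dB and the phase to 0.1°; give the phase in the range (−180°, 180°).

8.1 dB, -81.5°

At ω = 20 rad/s:
zero (1 + j20·0.01) = 1 + j0.2 → |·| ≈ 1.0198, ∠ ≈ 11.31°
pole (1 + j20·1) = 1 + j20 → |·| ≈ 20.025, ∠ ≈ 87.14°
pole (1 + j20·0.005) = 1 + j0.1 → |·| ≈ 1.005, ∠ ≈ 5.71°
|L| = 50 · 1.0198 / (20.025 · 1.005) ≈ 2.5336
Gain = 20 log₁₀(2.5336) ≈ 8.07 dB
∠L = (11.31°) − (87.14° + 5.71°) = -81.54°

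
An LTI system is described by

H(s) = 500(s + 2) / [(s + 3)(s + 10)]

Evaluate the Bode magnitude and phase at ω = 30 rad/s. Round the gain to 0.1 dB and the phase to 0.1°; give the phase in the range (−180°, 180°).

At s = jω = j30:
zero (s+2): 2 + j30 → |·| = √(2²+30²) = √904 ≈ 30.067, ∠ = arctan(30/2) ≈ 86.19°
pole (s+3): 3 + j30 → |·| = √(3²+30²) = √909 ≈ 30.15, ∠ = arctan(30/3) ≈ 84.29°
pole (s+10): 10 + j30 → |·| = √(10²+30²) = √1000 ≈ 31.623, ∠ = arctan(30/10) ≈ 71.57°
|H| = 500 · 30.067 / 953.43 ≈ 15.768
Gain = 20 log₁₀(15.768) ≈ 23.96 dB
∠H = 86.19° − 155.86° = -69.67°

24.0 dB, -69.7°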